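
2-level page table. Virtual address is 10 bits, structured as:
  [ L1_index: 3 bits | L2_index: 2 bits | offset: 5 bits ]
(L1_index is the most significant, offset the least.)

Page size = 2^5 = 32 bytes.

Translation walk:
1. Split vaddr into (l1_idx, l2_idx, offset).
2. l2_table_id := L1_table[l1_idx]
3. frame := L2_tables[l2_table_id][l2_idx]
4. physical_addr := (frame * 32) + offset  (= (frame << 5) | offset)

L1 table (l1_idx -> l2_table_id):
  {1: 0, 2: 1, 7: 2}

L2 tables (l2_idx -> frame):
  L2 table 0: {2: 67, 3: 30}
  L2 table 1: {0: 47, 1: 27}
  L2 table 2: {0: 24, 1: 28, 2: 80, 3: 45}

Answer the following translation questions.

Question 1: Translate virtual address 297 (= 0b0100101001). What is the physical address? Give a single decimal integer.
Answer: 873

Derivation:
vaddr = 297 = 0b0100101001
Split: l1_idx=2, l2_idx=1, offset=9
L1[2] = 1
L2[1][1] = 27
paddr = 27 * 32 + 9 = 873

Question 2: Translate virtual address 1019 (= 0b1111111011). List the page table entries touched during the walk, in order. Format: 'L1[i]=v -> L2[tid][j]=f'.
vaddr = 1019 = 0b1111111011
Split: l1_idx=7, l2_idx=3, offset=27

Answer: L1[7]=2 -> L2[2][3]=45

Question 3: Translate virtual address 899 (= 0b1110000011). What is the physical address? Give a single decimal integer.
vaddr = 899 = 0b1110000011
Split: l1_idx=7, l2_idx=0, offset=3
L1[7] = 2
L2[2][0] = 24
paddr = 24 * 32 + 3 = 771

Answer: 771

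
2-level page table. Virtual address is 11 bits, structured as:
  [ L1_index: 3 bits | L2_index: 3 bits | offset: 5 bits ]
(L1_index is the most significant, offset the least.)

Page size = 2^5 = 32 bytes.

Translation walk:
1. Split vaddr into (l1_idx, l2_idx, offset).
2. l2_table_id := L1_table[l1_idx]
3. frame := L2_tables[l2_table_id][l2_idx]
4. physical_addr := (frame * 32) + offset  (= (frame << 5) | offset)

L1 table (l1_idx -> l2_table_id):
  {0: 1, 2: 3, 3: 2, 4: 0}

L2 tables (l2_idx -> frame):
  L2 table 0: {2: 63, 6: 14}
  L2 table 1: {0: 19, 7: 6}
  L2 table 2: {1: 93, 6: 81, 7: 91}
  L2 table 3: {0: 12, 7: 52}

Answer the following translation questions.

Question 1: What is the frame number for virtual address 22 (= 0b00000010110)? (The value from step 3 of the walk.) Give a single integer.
vaddr = 22: l1_idx=0, l2_idx=0
L1[0] = 1; L2[1][0] = 19

Answer: 19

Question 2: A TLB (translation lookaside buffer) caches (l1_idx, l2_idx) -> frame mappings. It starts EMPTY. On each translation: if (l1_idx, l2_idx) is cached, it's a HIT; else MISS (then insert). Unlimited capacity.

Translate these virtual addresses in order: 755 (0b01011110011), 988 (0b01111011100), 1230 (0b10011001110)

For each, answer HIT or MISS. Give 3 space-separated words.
Answer: MISS MISS MISS

Derivation:
vaddr=755: (2,7) not in TLB -> MISS, insert
vaddr=988: (3,6) not in TLB -> MISS, insert
vaddr=1230: (4,6) not in TLB -> MISS, insert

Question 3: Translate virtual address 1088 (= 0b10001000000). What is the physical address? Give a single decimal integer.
vaddr = 1088 = 0b10001000000
Split: l1_idx=4, l2_idx=2, offset=0
L1[4] = 0
L2[0][2] = 63
paddr = 63 * 32 + 0 = 2016

Answer: 2016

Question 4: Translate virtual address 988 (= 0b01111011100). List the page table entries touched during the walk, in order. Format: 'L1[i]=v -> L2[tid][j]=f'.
vaddr = 988 = 0b01111011100
Split: l1_idx=3, l2_idx=6, offset=28

Answer: L1[3]=2 -> L2[2][6]=81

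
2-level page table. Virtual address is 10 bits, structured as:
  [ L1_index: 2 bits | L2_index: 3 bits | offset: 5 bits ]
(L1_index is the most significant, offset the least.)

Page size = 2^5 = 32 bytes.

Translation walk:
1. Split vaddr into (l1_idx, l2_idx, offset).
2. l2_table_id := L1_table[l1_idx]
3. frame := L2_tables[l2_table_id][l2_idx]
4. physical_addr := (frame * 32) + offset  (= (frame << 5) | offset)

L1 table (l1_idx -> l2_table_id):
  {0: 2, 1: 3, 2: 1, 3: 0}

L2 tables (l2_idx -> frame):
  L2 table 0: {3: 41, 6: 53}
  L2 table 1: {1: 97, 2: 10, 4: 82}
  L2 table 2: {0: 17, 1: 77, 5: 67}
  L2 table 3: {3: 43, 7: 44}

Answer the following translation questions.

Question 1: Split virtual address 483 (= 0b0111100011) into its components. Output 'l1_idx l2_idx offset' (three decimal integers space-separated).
vaddr = 483 = 0b0111100011
  top 2 bits -> l1_idx = 1
  next 3 bits -> l2_idx = 7
  bottom 5 bits -> offset = 3

Answer: 1 7 3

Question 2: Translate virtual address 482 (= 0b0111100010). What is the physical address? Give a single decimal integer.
vaddr = 482 = 0b0111100010
Split: l1_idx=1, l2_idx=7, offset=2
L1[1] = 3
L2[3][7] = 44
paddr = 44 * 32 + 2 = 1410

Answer: 1410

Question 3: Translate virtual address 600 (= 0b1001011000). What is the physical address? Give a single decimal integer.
Answer: 344

Derivation:
vaddr = 600 = 0b1001011000
Split: l1_idx=2, l2_idx=2, offset=24
L1[2] = 1
L2[1][2] = 10
paddr = 10 * 32 + 24 = 344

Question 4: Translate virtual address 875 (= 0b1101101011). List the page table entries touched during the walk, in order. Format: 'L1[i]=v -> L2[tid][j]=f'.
Answer: L1[3]=0 -> L2[0][3]=41

Derivation:
vaddr = 875 = 0b1101101011
Split: l1_idx=3, l2_idx=3, offset=11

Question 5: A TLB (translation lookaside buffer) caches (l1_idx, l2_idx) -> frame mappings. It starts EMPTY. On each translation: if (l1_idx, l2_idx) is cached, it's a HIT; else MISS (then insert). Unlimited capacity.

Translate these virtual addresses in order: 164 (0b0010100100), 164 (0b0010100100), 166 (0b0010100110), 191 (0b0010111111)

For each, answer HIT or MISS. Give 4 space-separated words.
Answer: MISS HIT HIT HIT

Derivation:
vaddr=164: (0,5) not in TLB -> MISS, insert
vaddr=164: (0,5) in TLB -> HIT
vaddr=166: (0,5) in TLB -> HIT
vaddr=191: (0,5) in TLB -> HIT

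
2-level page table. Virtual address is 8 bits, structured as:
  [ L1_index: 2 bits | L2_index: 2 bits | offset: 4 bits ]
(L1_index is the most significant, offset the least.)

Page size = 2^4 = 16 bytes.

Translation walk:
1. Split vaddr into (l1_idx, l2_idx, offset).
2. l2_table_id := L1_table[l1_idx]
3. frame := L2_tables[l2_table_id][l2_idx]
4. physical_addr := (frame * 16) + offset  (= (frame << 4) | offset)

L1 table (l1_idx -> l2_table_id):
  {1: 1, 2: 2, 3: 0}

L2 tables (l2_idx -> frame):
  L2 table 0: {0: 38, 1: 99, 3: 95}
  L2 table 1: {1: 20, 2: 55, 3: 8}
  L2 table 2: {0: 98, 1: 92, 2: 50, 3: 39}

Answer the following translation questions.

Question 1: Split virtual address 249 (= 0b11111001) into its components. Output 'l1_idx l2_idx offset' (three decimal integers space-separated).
vaddr = 249 = 0b11111001
  top 2 bits -> l1_idx = 3
  next 2 bits -> l2_idx = 3
  bottom 4 bits -> offset = 9

Answer: 3 3 9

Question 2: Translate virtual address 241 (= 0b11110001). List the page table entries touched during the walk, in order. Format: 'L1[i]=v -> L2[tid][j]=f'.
vaddr = 241 = 0b11110001
Split: l1_idx=3, l2_idx=3, offset=1

Answer: L1[3]=0 -> L2[0][3]=95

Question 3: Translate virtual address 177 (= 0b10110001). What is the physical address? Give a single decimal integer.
vaddr = 177 = 0b10110001
Split: l1_idx=2, l2_idx=3, offset=1
L1[2] = 2
L2[2][3] = 39
paddr = 39 * 16 + 1 = 625

Answer: 625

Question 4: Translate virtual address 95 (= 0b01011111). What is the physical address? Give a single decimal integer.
vaddr = 95 = 0b01011111
Split: l1_idx=1, l2_idx=1, offset=15
L1[1] = 1
L2[1][1] = 20
paddr = 20 * 16 + 15 = 335

Answer: 335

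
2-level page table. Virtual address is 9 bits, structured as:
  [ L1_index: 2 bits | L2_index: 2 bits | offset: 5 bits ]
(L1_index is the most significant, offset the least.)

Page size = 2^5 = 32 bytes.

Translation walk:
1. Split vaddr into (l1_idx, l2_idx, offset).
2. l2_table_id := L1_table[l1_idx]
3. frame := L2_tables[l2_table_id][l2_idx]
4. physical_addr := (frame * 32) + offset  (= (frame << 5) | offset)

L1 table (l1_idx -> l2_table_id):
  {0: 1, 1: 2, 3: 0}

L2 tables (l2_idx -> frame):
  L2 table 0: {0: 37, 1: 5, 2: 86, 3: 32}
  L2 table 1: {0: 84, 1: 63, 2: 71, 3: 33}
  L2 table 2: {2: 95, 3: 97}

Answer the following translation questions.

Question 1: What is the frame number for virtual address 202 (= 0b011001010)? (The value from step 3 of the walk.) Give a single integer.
vaddr = 202: l1_idx=1, l2_idx=2
L1[1] = 2; L2[2][2] = 95

Answer: 95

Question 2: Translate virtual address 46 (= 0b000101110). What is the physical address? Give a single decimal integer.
Answer: 2030

Derivation:
vaddr = 46 = 0b000101110
Split: l1_idx=0, l2_idx=1, offset=14
L1[0] = 1
L2[1][1] = 63
paddr = 63 * 32 + 14 = 2030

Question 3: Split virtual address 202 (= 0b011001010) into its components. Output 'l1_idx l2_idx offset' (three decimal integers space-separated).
Answer: 1 2 10

Derivation:
vaddr = 202 = 0b011001010
  top 2 bits -> l1_idx = 1
  next 2 bits -> l2_idx = 2
  bottom 5 bits -> offset = 10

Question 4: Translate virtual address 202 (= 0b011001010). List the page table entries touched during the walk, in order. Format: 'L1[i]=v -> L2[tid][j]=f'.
Answer: L1[1]=2 -> L2[2][2]=95

Derivation:
vaddr = 202 = 0b011001010
Split: l1_idx=1, l2_idx=2, offset=10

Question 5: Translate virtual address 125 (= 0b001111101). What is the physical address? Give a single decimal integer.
vaddr = 125 = 0b001111101
Split: l1_idx=0, l2_idx=3, offset=29
L1[0] = 1
L2[1][3] = 33
paddr = 33 * 32 + 29 = 1085

Answer: 1085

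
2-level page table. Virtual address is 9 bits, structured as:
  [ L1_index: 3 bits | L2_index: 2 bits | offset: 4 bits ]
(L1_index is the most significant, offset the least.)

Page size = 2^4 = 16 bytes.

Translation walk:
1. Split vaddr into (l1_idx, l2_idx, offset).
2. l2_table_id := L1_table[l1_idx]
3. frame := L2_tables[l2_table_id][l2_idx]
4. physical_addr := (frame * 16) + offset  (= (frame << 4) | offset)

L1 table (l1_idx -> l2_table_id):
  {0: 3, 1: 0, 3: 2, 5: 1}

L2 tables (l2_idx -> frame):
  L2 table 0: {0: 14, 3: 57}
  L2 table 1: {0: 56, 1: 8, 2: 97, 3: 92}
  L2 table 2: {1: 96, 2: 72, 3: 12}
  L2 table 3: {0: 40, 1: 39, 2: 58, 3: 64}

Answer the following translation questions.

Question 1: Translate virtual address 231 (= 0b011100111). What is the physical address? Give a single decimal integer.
vaddr = 231 = 0b011100111
Split: l1_idx=3, l2_idx=2, offset=7
L1[3] = 2
L2[2][2] = 72
paddr = 72 * 16 + 7 = 1159

Answer: 1159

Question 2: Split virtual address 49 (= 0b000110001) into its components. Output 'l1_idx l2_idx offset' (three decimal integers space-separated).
vaddr = 49 = 0b000110001
  top 3 bits -> l1_idx = 0
  next 2 bits -> l2_idx = 3
  bottom 4 bits -> offset = 1

Answer: 0 3 1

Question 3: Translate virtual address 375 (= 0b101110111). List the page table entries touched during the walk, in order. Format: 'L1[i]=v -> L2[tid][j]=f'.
vaddr = 375 = 0b101110111
Split: l1_idx=5, l2_idx=3, offset=7

Answer: L1[5]=1 -> L2[1][3]=92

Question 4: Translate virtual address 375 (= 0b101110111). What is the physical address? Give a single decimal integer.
Answer: 1479

Derivation:
vaddr = 375 = 0b101110111
Split: l1_idx=5, l2_idx=3, offset=7
L1[5] = 1
L2[1][3] = 92
paddr = 92 * 16 + 7 = 1479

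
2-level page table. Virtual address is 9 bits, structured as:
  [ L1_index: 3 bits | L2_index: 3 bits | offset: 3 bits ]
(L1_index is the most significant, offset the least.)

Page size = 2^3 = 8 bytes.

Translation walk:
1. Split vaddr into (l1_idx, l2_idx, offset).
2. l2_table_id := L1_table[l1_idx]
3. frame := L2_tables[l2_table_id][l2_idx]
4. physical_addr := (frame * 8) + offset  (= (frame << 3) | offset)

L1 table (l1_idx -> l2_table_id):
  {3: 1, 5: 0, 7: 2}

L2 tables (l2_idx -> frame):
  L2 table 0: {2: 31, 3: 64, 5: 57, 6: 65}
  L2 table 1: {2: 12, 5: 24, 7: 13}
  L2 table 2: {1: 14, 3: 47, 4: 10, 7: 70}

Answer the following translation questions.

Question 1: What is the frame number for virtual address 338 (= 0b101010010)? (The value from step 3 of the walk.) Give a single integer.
Answer: 31

Derivation:
vaddr = 338: l1_idx=5, l2_idx=2
L1[5] = 0; L2[0][2] = 31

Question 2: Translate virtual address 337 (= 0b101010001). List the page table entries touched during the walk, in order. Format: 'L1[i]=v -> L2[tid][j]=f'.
vaddr = 337 = 0b101010001
Split: l1_idx=5, l2_idx=2, offset=1

Answer: L1[5]=0 -> L2[0][2]=31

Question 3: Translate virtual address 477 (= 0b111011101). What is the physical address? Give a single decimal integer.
Answer: 381

Derivation:
vaddr = 477 = 0b111011101
Split: l1_idx=7, l2_idx=3, offset=5
L1[7] = 2
L2[2][3] = 47
paddr = 47 * 8 + 5 = 381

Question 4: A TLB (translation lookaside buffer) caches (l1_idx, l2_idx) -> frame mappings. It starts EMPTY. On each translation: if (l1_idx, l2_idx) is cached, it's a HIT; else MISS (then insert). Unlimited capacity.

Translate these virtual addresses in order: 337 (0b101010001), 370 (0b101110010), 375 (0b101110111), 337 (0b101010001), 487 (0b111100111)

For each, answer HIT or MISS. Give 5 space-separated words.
Answer: MISS MISS HIT HIT MISS

Derivation:
vaddr=337: (5,2) not in TLB -> MISS, insert
vaddr=370: (5,6) not in TLB -> MISS, insert
vaddr=375: (5,6) in TLB -> HIT
vaddr=337: (5,2) in TLB -> HIT
vaddr=487: (7,4) not in TLB -> MISS, insert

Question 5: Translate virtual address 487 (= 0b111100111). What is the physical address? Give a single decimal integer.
Answer: 87

Derivation:
vaddr = 487 = 0b111100111
Split: l1_idx=7, l2_idx=4, offset=7
L1[7] = 2
L2[2][4] = 10
paddr = 10 * 8 + 7 = 87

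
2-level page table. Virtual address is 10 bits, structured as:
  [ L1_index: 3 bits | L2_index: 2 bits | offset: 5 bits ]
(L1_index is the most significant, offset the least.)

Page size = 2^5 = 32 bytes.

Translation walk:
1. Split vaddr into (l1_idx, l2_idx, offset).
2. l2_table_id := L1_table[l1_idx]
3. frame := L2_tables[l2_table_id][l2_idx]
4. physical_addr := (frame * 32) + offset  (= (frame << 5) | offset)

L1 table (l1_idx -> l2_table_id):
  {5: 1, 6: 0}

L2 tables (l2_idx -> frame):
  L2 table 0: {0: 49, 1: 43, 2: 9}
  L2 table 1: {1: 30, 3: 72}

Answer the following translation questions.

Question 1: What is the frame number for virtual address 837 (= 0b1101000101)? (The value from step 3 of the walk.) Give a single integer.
Answer: 9

Derivation:
vaddr = 837: l1_idx=6, l2_idx=2
L1[6] = 0; L2[0][2] = 9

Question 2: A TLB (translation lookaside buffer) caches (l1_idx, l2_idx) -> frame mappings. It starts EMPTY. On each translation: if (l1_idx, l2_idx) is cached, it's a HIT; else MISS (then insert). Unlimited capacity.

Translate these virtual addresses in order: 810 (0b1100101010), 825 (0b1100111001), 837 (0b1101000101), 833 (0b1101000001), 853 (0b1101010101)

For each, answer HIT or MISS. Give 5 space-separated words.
vaddr=810: (6,1) not in TLB -> MISS, insert
vaddr=825: (6,1) in TLB -> HIT
vaddr=837: (6,2) not in TLB -> MISS, insert
vaddr=833: (6,2) in TLB -> HIT
vaddr=853: (6,2) in TLB -> HIT

Answer: MISS HIT MISS HIT HIT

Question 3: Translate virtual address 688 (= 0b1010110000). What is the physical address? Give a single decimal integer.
vaddr = 688 = 0b1010110000
Split: l1_idx=5, l2_idx=1, offset=16
L1[5] = 1
L2[1][1] = 30
paddr = 30 * 32 + 16 = 976

Answer: 976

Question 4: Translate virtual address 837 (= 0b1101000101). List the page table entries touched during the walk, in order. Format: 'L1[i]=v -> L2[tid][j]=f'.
vaddr = 837 = 0b1101000101
Split: l1_idx=6, l2_idx=2, offset=5

Answer: L1[6]=0 -> L2[0][2]=9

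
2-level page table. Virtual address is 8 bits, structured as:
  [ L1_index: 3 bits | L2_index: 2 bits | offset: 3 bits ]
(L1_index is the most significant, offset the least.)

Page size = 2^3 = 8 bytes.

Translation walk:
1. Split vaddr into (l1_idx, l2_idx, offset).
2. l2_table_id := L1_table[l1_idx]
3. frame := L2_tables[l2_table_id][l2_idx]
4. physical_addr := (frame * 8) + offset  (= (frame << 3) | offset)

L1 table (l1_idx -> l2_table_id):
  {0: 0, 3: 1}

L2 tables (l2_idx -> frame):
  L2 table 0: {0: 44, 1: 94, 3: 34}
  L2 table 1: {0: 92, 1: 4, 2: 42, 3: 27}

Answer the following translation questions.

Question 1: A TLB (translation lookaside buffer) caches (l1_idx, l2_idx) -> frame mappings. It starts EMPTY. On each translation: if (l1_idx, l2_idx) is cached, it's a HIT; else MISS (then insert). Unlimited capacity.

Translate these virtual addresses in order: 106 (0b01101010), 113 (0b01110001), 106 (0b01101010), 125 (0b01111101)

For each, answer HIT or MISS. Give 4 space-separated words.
Answer: MISS MISS HIT MISS

Derivation:
vaddr=106: (3,1) not in TLB -> MISS, insert
vaddr=113: (3,2) not in TLB -> MISS, insert
vaddr=106: (3,1) in TLB -> HIT
vaddr=125: (3,3) not in TLB -> MISS, insert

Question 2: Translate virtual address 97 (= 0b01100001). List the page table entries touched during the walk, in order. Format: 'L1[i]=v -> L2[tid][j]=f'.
vaddr = 97 = 0b01100001
Split: l1_idx=3, l2_idx=0, offset=1

Answer: L1[3]=1 -> L2[1][0]=92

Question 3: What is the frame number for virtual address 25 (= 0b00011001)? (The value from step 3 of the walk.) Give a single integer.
vaddr = 25: l1_idx=0, l2_idx=3
L1[0] = 0; L2[0][3] = 34

Answer: 34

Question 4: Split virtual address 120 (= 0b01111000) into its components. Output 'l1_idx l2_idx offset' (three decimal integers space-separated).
Answer: 3 3 0

Derivation:
vaddr = 120 = 0b01111000
  top 3 bits -> l1_idx = 3
  next 2 bits -> l2_idx = 3
  bottom 3 bits -> offset = 0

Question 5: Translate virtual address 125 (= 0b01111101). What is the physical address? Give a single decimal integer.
Answer: 221

Derivation:
vaddr = 125 = 0b01111101
Split: l1_idx=3, l2_idx=3, offset=5
L1[3] = 1
L2[1][3] = 27
paddr = 27 * 8 + 5 = 221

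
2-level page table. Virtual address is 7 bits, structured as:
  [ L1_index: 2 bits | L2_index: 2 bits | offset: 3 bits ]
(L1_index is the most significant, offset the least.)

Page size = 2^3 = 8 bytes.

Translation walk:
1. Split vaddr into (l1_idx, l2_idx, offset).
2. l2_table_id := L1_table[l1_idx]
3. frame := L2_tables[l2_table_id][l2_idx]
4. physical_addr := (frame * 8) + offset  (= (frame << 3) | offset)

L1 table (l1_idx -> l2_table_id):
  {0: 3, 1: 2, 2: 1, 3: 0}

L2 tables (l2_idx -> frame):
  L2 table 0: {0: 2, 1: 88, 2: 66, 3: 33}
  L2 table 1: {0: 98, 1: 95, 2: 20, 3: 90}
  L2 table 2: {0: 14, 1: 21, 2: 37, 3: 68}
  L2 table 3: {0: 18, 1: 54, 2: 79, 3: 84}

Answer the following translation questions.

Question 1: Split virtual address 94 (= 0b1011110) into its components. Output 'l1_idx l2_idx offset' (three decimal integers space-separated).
Answer: 2 3 6

Derivation:
vaddr = 94 = 0b1011110
  top 2 bits -> l1_idx = 2
  next 2 bits -> l2_idx = 3
  bottom 3 bits -> offset = 6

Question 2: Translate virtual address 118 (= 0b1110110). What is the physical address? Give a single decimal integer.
Answer: 534

Derivation:
vaddr = 118 = 0b1110110
Split: l1_idx=3, l2_idx=2, offset=6
L1[3] = 0
L2[0][2] = 66
paddr = 66 * 8 + 6 = 534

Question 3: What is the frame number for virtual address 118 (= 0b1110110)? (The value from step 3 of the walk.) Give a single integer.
Answer: 66

Derivation:
vaddr = 118: l1_idx=3, l2_idx=2
L1[3] = 0; L2[0][2] = 66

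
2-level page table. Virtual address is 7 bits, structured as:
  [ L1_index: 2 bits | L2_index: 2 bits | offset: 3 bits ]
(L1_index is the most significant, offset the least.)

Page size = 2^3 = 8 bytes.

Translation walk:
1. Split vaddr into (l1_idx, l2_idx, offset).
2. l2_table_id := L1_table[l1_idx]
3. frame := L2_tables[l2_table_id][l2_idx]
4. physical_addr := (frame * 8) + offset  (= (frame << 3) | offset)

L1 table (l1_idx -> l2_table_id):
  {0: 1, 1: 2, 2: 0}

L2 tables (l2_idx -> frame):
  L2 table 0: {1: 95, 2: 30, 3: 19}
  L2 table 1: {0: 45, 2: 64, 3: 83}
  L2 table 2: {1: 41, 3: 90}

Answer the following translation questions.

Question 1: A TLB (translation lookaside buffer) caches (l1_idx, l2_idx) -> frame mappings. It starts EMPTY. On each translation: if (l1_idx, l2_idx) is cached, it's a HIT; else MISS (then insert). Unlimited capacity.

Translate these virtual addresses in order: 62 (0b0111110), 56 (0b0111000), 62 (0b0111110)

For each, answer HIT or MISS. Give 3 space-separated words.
vaddr=62: (1,3) not in TLB -> MISS, insert
vaddr=56: (1,3) in TLB -> HIT
vaddr=62: (1,3) in TLB -> HIT

Answer: MISS HIT HIT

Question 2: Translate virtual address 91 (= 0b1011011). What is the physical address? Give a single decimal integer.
Answer: 155

Derivation:
vaddr = 91 = 0b1011011
Split: l1_idx=2, l2_idx=3, offset=3
L1[2] = 0
L2[0][3] = 19
paddr = 19 * 8 + 3 = 155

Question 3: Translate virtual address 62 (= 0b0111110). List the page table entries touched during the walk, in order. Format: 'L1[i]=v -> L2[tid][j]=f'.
vaddr = 62 = 0b0111110
Split: l1_idx=1, l2_idx=3, offset=6

Answer: L1[1]=2 -> L2[2][3]=90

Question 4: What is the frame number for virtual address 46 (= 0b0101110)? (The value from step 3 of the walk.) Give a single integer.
Answer: 41

Derivation:
vaddr = 46: l1_idx=1, l2_idx=1
L1[1] = 2; L2[2][1] = 41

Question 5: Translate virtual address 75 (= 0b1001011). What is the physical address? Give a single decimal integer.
vaddr = 75 = 0b1001011
Split: l1_idx=2, l2_idx=1, offset=3
L1[2] = 0
L2[0][1] = 95
paddr = 95 * 8 + 3 = 763

Answer: 763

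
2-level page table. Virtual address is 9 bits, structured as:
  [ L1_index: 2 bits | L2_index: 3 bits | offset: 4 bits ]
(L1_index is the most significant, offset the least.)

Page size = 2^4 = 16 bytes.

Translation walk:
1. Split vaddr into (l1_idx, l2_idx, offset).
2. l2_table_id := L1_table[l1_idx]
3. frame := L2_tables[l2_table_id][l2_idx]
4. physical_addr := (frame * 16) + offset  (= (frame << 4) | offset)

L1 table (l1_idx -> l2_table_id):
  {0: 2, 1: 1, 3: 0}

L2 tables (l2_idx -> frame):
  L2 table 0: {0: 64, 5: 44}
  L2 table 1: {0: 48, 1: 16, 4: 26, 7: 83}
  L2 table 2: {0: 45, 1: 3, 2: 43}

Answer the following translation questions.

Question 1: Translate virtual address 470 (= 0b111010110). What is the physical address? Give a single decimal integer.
Answer: 710

Derivation:
vaddr = 470 = 0b111010110
Split: l1_idx=3, l2_idx=5, offset=6
L1[3] = 0
L2[0][5] = 44
paddr = 44 * 16 + 6 = 710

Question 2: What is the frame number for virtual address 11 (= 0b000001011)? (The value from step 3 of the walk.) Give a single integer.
vaddr = 11: l1_idx=0, l2_idx=0
L1[0] = 2; L2[2][0] = 45

Answer: 45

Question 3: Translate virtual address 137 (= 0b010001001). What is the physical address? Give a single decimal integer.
vaddr = 137 = 0b010001001
Split: l1_idx=1, l2_idx=0, offset=9
L1[1] = 1
L2[1][0] = 48
paddr = 48 * 16 + 9 = 777

Answer: 777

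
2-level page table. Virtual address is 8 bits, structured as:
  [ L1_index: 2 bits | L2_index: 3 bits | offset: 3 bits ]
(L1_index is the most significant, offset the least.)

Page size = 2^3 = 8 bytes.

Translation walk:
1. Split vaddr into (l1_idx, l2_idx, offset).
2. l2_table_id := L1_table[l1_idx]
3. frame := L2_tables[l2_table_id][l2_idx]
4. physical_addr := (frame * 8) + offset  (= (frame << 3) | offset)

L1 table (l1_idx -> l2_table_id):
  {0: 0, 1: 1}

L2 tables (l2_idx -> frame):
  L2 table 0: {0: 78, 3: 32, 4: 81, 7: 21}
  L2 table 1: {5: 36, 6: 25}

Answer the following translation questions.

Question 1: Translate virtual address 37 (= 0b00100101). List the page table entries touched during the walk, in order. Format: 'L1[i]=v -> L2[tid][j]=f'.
vaddr = 37 = 0b00100101
Split: l1_idx=0, l2_idx=4, offset=5

Answer: L1[0]=0 -> L2[0][4]=81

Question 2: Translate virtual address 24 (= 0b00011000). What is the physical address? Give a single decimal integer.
vaddr = 24 = 0b00011000
Split: l1_idx=0, l2_idx=3, offset=0
L1[0] = 0
L2[0][3] = 32
paddr = 32 * 8 + 0 = 256

Answer: 256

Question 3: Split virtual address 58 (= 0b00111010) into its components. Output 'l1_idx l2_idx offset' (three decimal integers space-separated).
vaddr = 58 = 0b00111010
  top 2 bits -> l1_idx = 0
  next 3 bits -> l2_idx = 7
  bottom 3 bits -> offset = 2

Answer: 0 7 2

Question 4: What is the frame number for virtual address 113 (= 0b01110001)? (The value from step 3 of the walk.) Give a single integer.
Answer: 25

Derivation:
vaddr = 113: l1_idx=1, l2_idx=6
L1[1] = 1; L2[1][6] = 25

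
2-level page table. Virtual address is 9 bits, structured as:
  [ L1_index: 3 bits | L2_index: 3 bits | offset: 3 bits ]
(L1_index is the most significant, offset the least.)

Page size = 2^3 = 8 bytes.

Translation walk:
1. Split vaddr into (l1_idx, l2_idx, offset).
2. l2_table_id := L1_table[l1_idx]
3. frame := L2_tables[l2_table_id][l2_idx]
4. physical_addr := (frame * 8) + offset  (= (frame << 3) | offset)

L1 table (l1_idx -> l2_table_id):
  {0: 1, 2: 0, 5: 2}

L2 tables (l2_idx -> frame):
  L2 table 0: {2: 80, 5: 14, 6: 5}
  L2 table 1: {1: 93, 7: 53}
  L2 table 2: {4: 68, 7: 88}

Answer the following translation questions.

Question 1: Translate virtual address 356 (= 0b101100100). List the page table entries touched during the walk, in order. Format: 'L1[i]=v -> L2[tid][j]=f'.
vaddr = 356 = 0b101100100
Split: l1_idx=5, l2_idx=4, offset=4

Answer: L1[5]=2 -> L2[2][4]=68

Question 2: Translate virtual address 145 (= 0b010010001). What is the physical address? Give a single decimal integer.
Answer: 641

Derivation:
vaddr = 145 = 0b010010001
Split: l1_idx=2, l2_idx=2, offset=1
L1[2] = 0
L2[0][2] = 80
paddr = 80 * 8 + 1 = 641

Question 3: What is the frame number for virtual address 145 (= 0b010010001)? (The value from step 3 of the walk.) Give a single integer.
Answer: 80

Derivation:
vaddr = 145: l1_idx=2, l2_idx=2
L1[2] = 0; L2[0][2] = 80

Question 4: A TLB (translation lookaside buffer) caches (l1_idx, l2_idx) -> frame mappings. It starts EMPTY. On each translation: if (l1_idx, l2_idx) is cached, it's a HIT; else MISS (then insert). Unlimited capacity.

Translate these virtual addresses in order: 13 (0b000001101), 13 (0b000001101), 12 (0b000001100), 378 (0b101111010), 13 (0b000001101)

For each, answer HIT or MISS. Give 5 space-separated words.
vaddr=13: (0,1) not in TLB -> MISS, insert
vaddr=13: (0,1) in TLB -> HIT
vaddr=12: (0,1) in TLB -> HIT
vaddr=378: (5,7) not in TLB -> MISS, insert
vaddr=13: (0,1) in TLB -> HIT

Answer: MISS HIT HIT MISS HIT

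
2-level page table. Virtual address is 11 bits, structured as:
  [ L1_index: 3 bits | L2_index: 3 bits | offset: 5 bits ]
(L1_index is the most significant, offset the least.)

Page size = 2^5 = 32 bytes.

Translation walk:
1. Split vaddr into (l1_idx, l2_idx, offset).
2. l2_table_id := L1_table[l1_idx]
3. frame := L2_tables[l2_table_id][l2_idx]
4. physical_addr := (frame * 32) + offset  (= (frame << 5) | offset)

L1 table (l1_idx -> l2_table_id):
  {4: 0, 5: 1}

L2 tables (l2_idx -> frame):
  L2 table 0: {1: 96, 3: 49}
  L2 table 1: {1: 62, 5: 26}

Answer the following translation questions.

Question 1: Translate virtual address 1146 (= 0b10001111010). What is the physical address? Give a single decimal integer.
Answer: 1594

Derivation:
vaddr = 1146 = 0b10001111010
Split: l1_idx=4, l2_idx=3, offset=26
L1[4] = 0
L2[0][3] = 49
paddr = 49 * 32 + 26 = 1594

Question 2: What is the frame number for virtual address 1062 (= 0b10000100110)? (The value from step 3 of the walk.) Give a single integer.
vaddr = 1062: l1_idx=4, l2_idx=1
L1[4] = 0; L2[0][1] = 96

Answer: 96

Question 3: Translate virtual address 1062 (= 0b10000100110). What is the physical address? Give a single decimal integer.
vaddr = 1062 = 0b10000100110
Split: l1_idx=4, l2_idx=1, offset=6
L1[4] = 0
L2[0][1] = 96
paddr = 96 * 32 + 6 = 3078

Answer: 3078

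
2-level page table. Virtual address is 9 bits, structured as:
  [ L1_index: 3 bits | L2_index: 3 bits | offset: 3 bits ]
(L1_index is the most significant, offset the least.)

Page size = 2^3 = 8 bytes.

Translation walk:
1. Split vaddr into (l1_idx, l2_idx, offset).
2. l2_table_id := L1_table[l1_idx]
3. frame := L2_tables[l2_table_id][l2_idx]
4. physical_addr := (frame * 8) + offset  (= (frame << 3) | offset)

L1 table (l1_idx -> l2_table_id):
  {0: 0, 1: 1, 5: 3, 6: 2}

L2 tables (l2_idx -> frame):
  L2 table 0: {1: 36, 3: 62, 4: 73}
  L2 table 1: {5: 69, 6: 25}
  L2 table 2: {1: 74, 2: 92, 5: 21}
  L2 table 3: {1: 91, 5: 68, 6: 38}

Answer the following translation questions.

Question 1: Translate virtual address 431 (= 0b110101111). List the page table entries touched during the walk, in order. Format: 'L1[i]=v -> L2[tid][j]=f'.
Answer: L1[6]=2 -> L2[2][5]=21

Derivation:
vaddr = 431 = 0b110101111
Split: l1_idx=6, l2_idx=5, offset=7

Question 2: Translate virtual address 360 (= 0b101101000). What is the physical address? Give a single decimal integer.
vaddr = 360 = 0b101101000
Split: l1_idx=5, l2_idx=5, offset=0
L1[5] = 3
L2[3][5] = 68
paddr = 68 * 8 + 0 = 544

Answer: 544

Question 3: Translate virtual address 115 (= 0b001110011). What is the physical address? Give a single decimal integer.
vaddr = 115 = 0b001110011
Split: l1_idx=1, l2_idx=6, offset=3
L1[1] = 1
L2[1][6] = 25
paddr = 25 * 8 + 3 = 203

Answer: 203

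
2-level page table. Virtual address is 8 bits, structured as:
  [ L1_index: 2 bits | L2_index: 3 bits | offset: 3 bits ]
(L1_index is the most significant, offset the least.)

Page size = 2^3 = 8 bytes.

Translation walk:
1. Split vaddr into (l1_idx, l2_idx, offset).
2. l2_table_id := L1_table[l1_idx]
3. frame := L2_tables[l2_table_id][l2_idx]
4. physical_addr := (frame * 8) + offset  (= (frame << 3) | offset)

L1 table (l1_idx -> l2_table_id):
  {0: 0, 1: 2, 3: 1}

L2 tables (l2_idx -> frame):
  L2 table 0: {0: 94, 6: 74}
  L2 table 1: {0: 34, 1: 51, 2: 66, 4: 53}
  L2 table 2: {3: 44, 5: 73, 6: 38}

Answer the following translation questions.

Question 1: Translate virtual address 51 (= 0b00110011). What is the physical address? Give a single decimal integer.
vaddr = 51 = 0b00110011
Split: l1_idx=0, l2_idx=6, offset=3
L1[0] = 0
L2[0][6] = 74
paddr = 74 * 8 + 3 = 595

Answer: 595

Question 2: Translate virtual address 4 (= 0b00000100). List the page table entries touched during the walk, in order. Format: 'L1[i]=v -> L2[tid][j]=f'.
vaddr = 4 = 0b00000100
Split: l1_idx=0, l2_idx=0, offset=4

Answer: L1[0]=0 -> L2[0][0]=94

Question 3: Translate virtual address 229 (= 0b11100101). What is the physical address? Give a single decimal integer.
Answer: 429

Derivation:
vaddr = 229 = 0b11100101
Split: l1_idx=3, l2_idx=4, offset=5
L1[3] = 1
L2[1][4] = 53
paddr = 53 * 8 + 5 = 429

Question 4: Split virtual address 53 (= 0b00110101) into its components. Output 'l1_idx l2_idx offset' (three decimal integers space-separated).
Answer: 0 6 5

Derivation:
vaddr = 53 = 0b00110101
  top 2 bits -> l1_idx = 0
  next 3 bits -> l2_idx = 6
  bottom 3 bits -> offset = 5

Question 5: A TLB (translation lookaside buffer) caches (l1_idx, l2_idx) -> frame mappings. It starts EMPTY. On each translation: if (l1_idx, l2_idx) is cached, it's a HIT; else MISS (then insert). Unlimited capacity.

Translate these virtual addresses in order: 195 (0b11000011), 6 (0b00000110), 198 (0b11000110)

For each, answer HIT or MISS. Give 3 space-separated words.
vaddr=195: (3,0) not in TLB -> MISS, insert
vaddr=6: (0,0) not in TLB -> MISS, insert
vaddr=198: (3,0) in TLB -> HIT

Answer: MISS MISS HIT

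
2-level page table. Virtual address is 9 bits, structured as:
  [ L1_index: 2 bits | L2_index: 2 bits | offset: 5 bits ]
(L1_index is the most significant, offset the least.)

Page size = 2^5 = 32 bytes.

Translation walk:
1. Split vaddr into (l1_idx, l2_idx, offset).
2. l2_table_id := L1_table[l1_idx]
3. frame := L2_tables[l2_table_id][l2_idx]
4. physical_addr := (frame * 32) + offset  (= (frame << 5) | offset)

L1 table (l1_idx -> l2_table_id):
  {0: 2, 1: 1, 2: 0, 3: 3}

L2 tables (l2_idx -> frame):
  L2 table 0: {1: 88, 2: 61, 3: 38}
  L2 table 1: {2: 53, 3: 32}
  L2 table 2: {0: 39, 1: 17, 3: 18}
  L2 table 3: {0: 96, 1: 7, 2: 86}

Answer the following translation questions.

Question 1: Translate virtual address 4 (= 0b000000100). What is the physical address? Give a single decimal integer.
Answer: 1252

Derivation:
vaddr = 4 = 0b000000100
Split: l1_idx=0, l2_idx=0, offset=4
L1[0] = 2
L2[2][0] = 39
paddr = 39 * 32 + 4 = 1252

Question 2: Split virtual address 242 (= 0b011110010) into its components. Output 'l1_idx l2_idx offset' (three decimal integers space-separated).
vaddr = 242 = 0b011110010
  top 2 bits -> l1_idx = 1
  next 2 bits -> l2_idx = 3
  bottom 5 bits -> offset = 18

Answer: 1 3 18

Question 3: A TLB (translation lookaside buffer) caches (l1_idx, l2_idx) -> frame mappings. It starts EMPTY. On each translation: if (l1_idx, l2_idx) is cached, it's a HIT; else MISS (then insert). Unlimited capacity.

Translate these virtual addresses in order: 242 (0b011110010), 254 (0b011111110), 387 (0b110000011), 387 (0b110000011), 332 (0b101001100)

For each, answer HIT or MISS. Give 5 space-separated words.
vaddr=242: (1,3) not in TLB -> MISS, insert
vaddr=254: (1,3) in TLB -> HIT
vaddr=387: (3,0) not in TLB -> MISS, insert
vaddr=387: (3,0) in TLB -> HIT
vaddr=332: (2,2) not in TLB -> MISS, insert

Answer: MISS HIT MISS HIT MISS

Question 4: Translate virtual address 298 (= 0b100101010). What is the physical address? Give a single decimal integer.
vaddr = 298 = 0b100101010
Split: l1_idx=2, l2_idx=1, offset=10
L1[2] = 0
L2[0][1] = 88
paddr = 88 * 32 + 10 = 2826

Answer: 2826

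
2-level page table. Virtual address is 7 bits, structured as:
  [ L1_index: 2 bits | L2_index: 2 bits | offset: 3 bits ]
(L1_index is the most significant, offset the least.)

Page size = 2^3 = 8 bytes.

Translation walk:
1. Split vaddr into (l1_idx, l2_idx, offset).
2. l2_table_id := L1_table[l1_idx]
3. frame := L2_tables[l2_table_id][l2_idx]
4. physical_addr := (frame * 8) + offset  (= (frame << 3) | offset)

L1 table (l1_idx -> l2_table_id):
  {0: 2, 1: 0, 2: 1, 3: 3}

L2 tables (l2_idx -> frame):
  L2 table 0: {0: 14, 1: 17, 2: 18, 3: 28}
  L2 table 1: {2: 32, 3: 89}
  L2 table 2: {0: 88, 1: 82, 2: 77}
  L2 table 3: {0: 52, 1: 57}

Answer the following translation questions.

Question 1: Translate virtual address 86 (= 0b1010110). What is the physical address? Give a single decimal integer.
Answer: 262

Derivation:
vaddr = 86 = 0b1010110
Split: l1_idx=2, l2_idx=2, offset=6
L1[2] = 1
L2[1][2] = 32
paddr = 32 * 8 + 6 = 262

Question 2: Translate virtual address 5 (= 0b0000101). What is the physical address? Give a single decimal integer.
vaddr = 5 = 0b0000101
Split: l1_idx=0, l2_idx=0, offset=5
L1[0] = 2
L2[2][0] = 88
paddr = 88 * 8 + 5 = 709

Answer: 709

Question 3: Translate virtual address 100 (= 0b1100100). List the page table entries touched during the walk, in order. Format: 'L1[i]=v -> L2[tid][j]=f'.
vaddr = 100 = 0b1100100
Split: l1_idx=3, l2_idx=0, offset=4

Answer: L1[3]=3 -> L2[3][0]=52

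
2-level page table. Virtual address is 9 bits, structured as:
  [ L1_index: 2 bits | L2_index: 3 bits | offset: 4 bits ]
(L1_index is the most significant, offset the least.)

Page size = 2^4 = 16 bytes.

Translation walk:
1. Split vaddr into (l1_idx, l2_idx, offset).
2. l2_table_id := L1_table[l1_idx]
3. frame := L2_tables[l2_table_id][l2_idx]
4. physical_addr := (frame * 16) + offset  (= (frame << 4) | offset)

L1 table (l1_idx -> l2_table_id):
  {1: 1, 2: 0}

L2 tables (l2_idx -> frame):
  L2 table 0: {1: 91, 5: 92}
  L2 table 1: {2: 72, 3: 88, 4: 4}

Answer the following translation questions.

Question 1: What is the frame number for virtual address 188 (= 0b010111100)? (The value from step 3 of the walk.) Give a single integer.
vaddr = 188: l1_idx=1, l2_idx=3
L1[1] = 1; L2[1][3] = 88

Answer: 88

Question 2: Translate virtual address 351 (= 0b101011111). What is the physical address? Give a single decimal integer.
vaddr = 351 = 0b101011111
Split: l1_idx=2, l2_idx=5, offset=15
L1[2] = 0
L2[0][5] = 92
paddr = 92 * 16 + 15 = 1487

Answer: 1487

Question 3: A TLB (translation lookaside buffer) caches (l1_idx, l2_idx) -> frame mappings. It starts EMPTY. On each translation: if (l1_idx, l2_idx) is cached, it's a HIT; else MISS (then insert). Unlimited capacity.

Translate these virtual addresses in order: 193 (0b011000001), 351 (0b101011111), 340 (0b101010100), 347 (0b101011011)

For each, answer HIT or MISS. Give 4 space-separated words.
Answer: MISS MISS HIT HIT

Derivation:
vaddr=193: (1,4) not in TLB -> MISS, insert
vaddr=351: (2,5) not in TLB -> MISS, insert
vaddr=340: (2,5) in TLB -> HIT
vaddr=347: (2,5) in TLB -> HIT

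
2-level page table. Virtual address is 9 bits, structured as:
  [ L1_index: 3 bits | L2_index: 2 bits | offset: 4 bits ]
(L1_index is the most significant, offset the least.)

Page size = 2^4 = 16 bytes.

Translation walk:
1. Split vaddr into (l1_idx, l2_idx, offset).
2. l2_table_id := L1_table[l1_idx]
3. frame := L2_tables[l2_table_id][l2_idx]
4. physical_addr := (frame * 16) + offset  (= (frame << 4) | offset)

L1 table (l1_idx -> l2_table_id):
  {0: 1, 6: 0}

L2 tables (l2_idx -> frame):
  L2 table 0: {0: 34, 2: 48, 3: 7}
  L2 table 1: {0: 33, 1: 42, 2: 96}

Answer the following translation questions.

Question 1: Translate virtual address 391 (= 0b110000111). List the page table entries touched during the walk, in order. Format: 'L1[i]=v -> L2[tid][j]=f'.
Answer: L1[6]=0 -> L2[0][0]=34

Derivation:
vaddr = 391 = 0b110000111
Split: l1_idx=6, l2_idx=0, offset=7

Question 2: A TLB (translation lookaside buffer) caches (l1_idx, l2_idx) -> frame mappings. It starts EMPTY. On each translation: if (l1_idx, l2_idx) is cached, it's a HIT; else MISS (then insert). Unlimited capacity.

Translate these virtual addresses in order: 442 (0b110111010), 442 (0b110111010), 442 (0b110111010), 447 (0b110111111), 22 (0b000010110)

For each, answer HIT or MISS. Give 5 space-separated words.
vaddr=442: (6,3) not in TLB -> MISS, insert
vaddr=442: (6,3) in TLB -> HIT
vaddr=442: (6,3) in TLB -> HIT
vaddr=447: (6,3) in TLB -> HIT
vaddr=22: (0,1) not in TLB -> MISS, insert

Answer: MISS HIT HIT HIT MISS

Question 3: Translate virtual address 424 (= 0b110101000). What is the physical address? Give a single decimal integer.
Answer: 776

Derivation:
vaddr = 424 = 0b110101000
Split: l1_idx=6, l2_idx=2, offset=8
L1[6] = 0
L2[0][2] = 48
paddr = 48 * 16 + 8 = 776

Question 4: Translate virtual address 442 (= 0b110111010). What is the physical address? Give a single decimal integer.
Answer: 122

Derivation:
vaddr = 442 = 0b110111010
Split: l1_idx=6, l2_idx=3, offset=10
L1[6] = 0
L2[0][3] = 7
paddr = 7 * 16 + 10 = 122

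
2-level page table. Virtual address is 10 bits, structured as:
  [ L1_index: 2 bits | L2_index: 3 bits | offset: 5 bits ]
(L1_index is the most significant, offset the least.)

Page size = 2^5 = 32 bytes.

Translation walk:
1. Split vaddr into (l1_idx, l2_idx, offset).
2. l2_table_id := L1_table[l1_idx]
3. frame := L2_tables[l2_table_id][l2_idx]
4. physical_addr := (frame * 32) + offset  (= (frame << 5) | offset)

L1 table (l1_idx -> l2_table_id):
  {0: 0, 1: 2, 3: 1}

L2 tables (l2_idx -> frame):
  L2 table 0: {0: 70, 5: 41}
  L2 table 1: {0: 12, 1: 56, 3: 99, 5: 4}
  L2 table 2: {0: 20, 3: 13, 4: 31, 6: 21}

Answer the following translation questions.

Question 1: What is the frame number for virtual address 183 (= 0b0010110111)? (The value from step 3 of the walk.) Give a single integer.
Answer: 41

Derivation:
vaddr = 183: l1_idx=0, l2_idx=5
L1[0] = 0; L2[0][5] = 41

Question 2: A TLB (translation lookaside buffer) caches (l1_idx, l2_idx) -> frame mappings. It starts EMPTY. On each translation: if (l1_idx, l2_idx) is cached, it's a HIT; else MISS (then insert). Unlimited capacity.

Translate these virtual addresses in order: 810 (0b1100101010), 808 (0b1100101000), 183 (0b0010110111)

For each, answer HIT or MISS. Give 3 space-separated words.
Answer: MISS HIT MISS

Derivation:
vaddr=810: (3,1) not in TLB -> MISS, insert
vaddr=808: (3,1) in TLB -> HIT
vaddr=183: (0,5) not in TLB -> MISS, insert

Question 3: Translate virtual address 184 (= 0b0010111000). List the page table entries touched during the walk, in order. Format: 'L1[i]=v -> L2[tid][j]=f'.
Answer: L1[0]=0 -> L2[0][5]=41

Derivation:
vaddr = 184 = 0b0010111000
Split: l1_idx=0, l2_idx=5, offset=24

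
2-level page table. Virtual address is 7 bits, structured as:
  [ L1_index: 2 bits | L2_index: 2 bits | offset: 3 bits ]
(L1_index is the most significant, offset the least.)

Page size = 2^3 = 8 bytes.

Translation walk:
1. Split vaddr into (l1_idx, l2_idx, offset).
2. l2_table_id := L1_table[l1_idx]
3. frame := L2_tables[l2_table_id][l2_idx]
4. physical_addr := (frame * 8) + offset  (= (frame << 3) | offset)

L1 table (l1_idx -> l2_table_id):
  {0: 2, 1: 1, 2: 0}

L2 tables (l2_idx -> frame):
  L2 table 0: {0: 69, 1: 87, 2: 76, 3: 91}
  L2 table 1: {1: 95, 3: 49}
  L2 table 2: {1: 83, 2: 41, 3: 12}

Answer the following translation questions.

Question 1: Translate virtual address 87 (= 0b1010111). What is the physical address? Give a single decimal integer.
vaddr = 87 = 0b1010111
Split: l1_idx=2, l2_idx=2, offset=7
L1[2] = 0
L2[0][2] = 76
paddr = 76 * 8 + 7 = 615

Answer: 615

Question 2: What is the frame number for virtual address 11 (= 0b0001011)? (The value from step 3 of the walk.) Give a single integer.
vaddr = 11: l1_idx=0, l2_idx=1
L1[0] = 2; L2[2][1] = 83

Answer: 83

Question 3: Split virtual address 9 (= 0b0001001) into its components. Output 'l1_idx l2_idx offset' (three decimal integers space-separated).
vaddr = 9 = 0b0001001
  top 2 bits -> l1_idx = 0
  next 2 bits -> l2_idx = 1
  bottom 3 bits -> offset = 1

Answer: 0 1 1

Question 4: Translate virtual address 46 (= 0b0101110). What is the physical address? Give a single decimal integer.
vaddr = 46 = 0b0101110
Split: l1_idx=1, l2_idx=1, offset=6
L1[1] = 1
L2[1][1] = 95
paddr = 95 * 8 + 6 = 766

Answer: 766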